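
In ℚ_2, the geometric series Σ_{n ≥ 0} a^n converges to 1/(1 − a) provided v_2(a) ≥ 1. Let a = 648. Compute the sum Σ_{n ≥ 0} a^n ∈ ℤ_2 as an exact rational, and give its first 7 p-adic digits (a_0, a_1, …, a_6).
Σ a^n = 1/(1 − a) = -1/647;  first 7 digits = (1, 0, 0, 1, 0, 0, 1)

v_2(a) = 3 ≥ 1, so the series converges in ℤ_2 to 1/(1 − a) = 1/(1 − 648) = -1/647. Expand this rational in ℤ_2: compute digits iteratively via d_i = x_i mod 2, x_{i+1} = (x_i − d_i)/2. The first 7 digits are (1, 0, 0, 1, 0, 0, 1).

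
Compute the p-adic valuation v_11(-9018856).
v_11(-9018856) = 5

v_11(n) is the largest exponent k such that 11^k divides n. Factor out: -9018856 = -11^5 · 56. (Sign doesn't affect v_p.) So v_11(-9018856) = 5.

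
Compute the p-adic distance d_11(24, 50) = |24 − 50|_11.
d_11(24, 50) = 1

Step 1 — x − y = 24 − 50 = -26. Step 2 — v_11(-26) = 0 (factor: -26 = −(11^0 · 26); the sign does not affect v_p). Step 3 — |x − y|_11 = 11^{0} = 1.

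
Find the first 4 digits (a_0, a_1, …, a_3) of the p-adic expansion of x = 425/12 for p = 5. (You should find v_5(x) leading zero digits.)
(a_0, …, a_3) = (0, 0, 1, 3)

v_5(425/12) = 2, so a_0 = ... = a_1 = 0. Factor out: x = 5^2 · u with u = 17/12 a unit in ℤ_5. Expand u iteratively via a_{v+i} = u_i mod 5, u_{i+1} = (u_i − a_{v+i})/5:
  u_0 = 17/12;  a_2 = 1;  u_1 = (u_0 − 1)/5 = 1/12
  u_1 = 1/12;  a_3 = 3;  u_2 = (u_1 − 3)/5 = -7/12
Digits: (0, 0, 1, 3).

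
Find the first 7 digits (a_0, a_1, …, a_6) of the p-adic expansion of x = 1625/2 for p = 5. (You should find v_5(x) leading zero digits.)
(a_0, …, a_6) = (0, 0, 0, 4, 3, 2, 2)

v_5(1625/2) = 3, so a_0 = ... = a_2 = 0. Factor out: x = 5^3 · u with u = 13/2 a unit in ℤ_5. Expand u iteratively via a_{v+i} = u_i mod 5, u_{i+1} = (u_i − a_{v+i})/5:
  u_0 = 13/2;  a_3 = 4;  u_1 = (u_0 − 4)/5 = 1/2
  u_1 = 1/2;  a_4 = 3;  u_2 = (u_1 − 3)/5 = -1/2
  u_2 = -1/2;  a_5 = 2;  u_3 = (u_2 − 2)/5 = -1/2
  u_3 = -1/2;  a_6 = 2;  u_4 = (u_3 − 2)/5 = -1/2
Digits: (0, 0, 0, 4, 3, 2, 2).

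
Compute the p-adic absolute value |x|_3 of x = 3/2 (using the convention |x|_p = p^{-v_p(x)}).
|3/2|_3 = 1/3

Step 1 — compute v_3(x) by factoring powers of 3 out of the numerator and denominator: v_3(3/2) = 1. Step 2 — apply |x|_p = p^{-v_p(x)} = 3^{-1} = 1/3.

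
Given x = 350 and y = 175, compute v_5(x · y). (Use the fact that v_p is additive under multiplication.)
v_5(61250) = 4

v_p(x) = 2 (factor: 350 = 5^2 · 14); v_p(y) = 2 (factor: 175 = 5^2 · 7). Additivity: v_p(xy) = v_p(x) + v_p(y) = 2 + 2 = 4. (Direct check: xy = 61250 = 5^4 · (98).)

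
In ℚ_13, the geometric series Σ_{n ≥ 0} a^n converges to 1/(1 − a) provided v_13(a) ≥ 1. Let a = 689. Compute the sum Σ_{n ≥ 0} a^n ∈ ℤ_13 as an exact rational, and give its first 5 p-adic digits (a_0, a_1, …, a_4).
Σ a^n = 1/(1 − a) = -1/688;  first 5 digits = (1, 1, 5, 9, 3)

v_13(a) = 1 ≥ 1, so the series converges in ℤ_13 to 1/(1 − a) = 1/(1 − 689) = -1/688. Expand this rational in ℤ_13: compute digits iteratively via d_i = x_i mod 13, x_{i+1} = (x_i − d_i)/13. The first 5 digits are (1, 1, 5, 9, 3).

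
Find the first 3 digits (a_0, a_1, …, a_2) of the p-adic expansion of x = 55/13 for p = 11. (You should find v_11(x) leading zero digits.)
(a_0, …, a_2) = (0, 8, 1)

v_11(55/13) = 1, so a_0 = ... = a_0 = 0. Factor out: x = 11^1 · u with u = 5/13 a unit in ℤ_11. Expand u iteratively via a_{v+i} = u_i mod 11, u_{i+1} = (u_i − a_{v+i})/11:
  u_0 = 5/13;  a_1 = 8;  u_1 = (u_0 − 8)/11 = -9/13
  u_1 = -9/13;  a_2 = 1;  u_2 = (u_1 − 1)/11 = -2/13
Digits: (0, 8, 1).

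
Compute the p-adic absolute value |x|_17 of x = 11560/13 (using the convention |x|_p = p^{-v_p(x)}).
|11560/13|_17 = 1/289

Step 1 — compute v_17(x) by factoring powers of 17 out of the numerator and denominator: v_17(11560/13) = 2. Step 2 — apply |x|_p = p^{-v_p(x)} = 17^{-2} = 1/289.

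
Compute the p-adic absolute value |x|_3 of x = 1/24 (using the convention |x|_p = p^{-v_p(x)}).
|1/24|_3 = 3

Step 1 — compute v_3(x) by factoring powers of 3 out of the numerator and denominator: v_3(1/24) = -1. Step 2 — apply |x|_p = p^{-v_p(x)} = 3^{1} = 3.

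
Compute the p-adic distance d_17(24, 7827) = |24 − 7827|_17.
d_17(24, 7827) = 1/289

Step 1 — x − y = 24 − 7827 = -7803. Step 2 — v_17(-7803) = 2 (factor: -7803 = −(17^2 · 27); the sign does not affect v_p). Step 3 — |x − y|_17 = 17^{-2} = 1/289.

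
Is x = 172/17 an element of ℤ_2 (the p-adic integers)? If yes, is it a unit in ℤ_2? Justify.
x ∈ ℤ_2 but not a unit; v_2(x) = 2 > 0

ℤ_2 = {x ∈ ℚ_2 : v_2(x) ≥ 0} and ℤ_2^× = {x ∈ ℤ_2 : v_2(x) = 0}. Here v_2(172/17) = v_2(num) − v_2(den) = 2; compare against these criteria.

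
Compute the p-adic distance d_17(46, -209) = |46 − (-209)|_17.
d_17(46, -209) = 1/17

Step 1 — x − y = 46 − (-209) = 255. Step 2 — v_17(255) = 1 (factor: 255 = (17^1 · 15); the sign does not affect v_p). Step 3 — |x − y|_17 = 17^{-1} = 1/17.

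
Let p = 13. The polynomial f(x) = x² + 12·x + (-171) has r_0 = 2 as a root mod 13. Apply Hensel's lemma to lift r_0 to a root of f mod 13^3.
r_2 = 1120 (mod 2197)

Hensel: r_{i+1} = r_i − f(r_i)·(f′(r_i))^{-1} mod 13^{i+2}, f′(x) = 2x + 12. Iterate:
  r_0 = 2 (mod 13)
  r_1 = 106 (mod 169)
  r_2 = 1120 (mod 2197)
Final: r = 1120 satisfies f(r) ≡ 0 mod 13^3.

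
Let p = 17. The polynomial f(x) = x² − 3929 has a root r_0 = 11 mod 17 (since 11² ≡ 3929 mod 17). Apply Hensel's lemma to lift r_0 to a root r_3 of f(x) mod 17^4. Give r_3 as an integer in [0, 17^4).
r_3 = 77242 (mod 83521)

Hensel's recurrence: r_{i+1} = r_i − f(r_i)·(f′(r_i))^{-1} mod 17^{i+2}, with f′(x) = 2x. Iterate:
  r_0 = 11 (mod 17)
  r_1 = 79 (mod 289)
  r_2 = 3547 (mod 4913)
  r_3 = 77242 (mod 83521)
Final: r_3 = 77242, and one checks f(r_3) ≡ 0 mod 17^4.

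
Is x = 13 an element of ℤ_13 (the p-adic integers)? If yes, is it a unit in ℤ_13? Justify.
x ∈ ℤ_13 but not a unit; v_13(x) = 1 > 0

ℤ_13 = {x ∈ ℚ_13 : v_13(x) ≥ 0} and ℤ_13^× = {x ∈ ℤ_13 : v_13(x) = 0}. Here v_13(13) = v_13(num) − v_13(den) = 1; compare against these criteria.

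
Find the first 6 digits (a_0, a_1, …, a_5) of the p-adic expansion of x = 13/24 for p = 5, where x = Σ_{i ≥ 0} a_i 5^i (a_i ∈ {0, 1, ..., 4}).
(a_0, …, a_5) = (2, 2, 1, 2, 1, 2)

v_5(13/24) = 0 (numerator and denominator both coprime to 5), so x ∈ ℤ_5^×. Compute digits iteratively via a_i = x_i mod 5, x_{i+1} = (x_i − a_i)/5, with x_0 = x:
  x_0 = 13/24;  a_0 = 2;  x_1 = (x_0 − 2)/5 = -7/24
  x_1 = -7/24;  a_1 = 2;  x_2 = (x_1 − 2)/5 = -11/24
  x_2 = -11/24;  a_2 = 1;  x_3 = (x_2 − 1)/5 = -7/24
  x_3 = -7/24;  a_3 = 2;  x_4 = (x_3 − 2)/5 = -11/24
  x_4 = -11/24;  a_4 = 1;  x_5 = (x_4 − 1)/5 = -7/24
  x_5 = -7/24;  a_5 = 2;  x_6 = (x_5 − 2)/5 = -11/24
Digits: (2, 2, 1, 2, 1, 2).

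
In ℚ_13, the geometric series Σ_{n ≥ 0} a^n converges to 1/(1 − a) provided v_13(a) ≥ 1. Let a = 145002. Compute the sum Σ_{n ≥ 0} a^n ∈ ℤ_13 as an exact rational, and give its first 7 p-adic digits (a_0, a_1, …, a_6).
Σ a^n = 1/(1 − a) = -1/145001;  first 7 digits = (1, 0, 0, 1, 5, 0, 1)

v_13(a) = 3 ≥ 1, so the series converges in ℤ_13 to 1/(1 − a) = 1/(1 − 145002) = -1/145001. Expand this rational in ℤ_13: compute digits iteratively via d_i = x_i mod 13, x_{i+1} = (x_i − d_i)/13. The first 7 digits are (1, 0, 0, 1, 5, 0, 1).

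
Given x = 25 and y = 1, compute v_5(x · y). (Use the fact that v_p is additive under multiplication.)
v_5(25) = 2

v_p(x) = 2 (factor: 25 = 5^2 · 1); v_p(y) = 0 (factor: 1 = 5^0 · 1). Additivity: v_p(xy) = v_p(x) + v_p(y) = 2 + 0 = 2. (Direct check: xy = 25 = 5^2 · (1).)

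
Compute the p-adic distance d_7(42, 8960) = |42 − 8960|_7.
d_7(42, 8960) = 1/343

Step 1 — x − y = 42 − 8960 = -8918. Step 2 — v_7(-8918) = 3 (factor: -8918 = −(7^3 · 26); the sign does not affect v_p). Step 3 — |x − y|_7 = 7^{-3} = 1/343.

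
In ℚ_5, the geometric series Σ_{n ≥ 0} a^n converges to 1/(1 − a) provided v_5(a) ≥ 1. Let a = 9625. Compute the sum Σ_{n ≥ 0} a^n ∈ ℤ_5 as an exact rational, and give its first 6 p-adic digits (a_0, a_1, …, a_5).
Σ a^n = 1/(1 − a) = -1/9624;  first 6 digits = (1, 0, 0, 2, 0, 3)

v_5(a) = 3 ≥ 1, so the series converges in ℤ_5 to 1/(1 − a) = 1/(1 − 9625) = -1/9624. Expand this rational in ℤ_5: compute digits iteratively via d_i = x_i mod 5, x_{i+1} = (x_i − d_i)/5. The first 6 digits are (1, 0, 0, 2, 0, 3).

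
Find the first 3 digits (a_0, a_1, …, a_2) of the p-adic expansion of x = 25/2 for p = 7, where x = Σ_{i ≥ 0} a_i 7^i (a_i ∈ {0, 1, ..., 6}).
(a_0, …, a_2) = (2, 5, 3)

v_7(25/2) = 0 (numerator and denominator both coprime to 7), so x ∈ ℤ_7^×. Compute digits iteratively via a_i = x_i mod 7, x_{i+1} = (x_i − a_i)/7, with x_0 = x:
  x_0 = 25/2;  a_0 = 2;  x_1 = (x_0 − 2)/7 = 3/2
  x_1 = 3/2;  a_1 = 5;  x_2 = (x_1 − 5)/7 = -1/2
  x_2 = -1/2;  a_2 = 3;  x_3 = (x_2 − 3)/7 = -1/2
Digits: (2, 5, 3).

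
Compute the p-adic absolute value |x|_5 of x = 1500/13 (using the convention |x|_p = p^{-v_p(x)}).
|1500/13|_5 = 1/125

Step 1 — compute v_5(x) by factoring powers of 5 out of the numerator and denominator: v_5(1500/13) = 3. Step 2 — apply |x|_p = p^{-v_p(x)} = 5^{-3} = 1/125.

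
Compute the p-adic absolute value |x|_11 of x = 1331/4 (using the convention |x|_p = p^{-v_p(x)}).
|1331/4|_11 = 1/1331

Step 1 — compute v_11(x) by factoring powers of 11 out of the numerator and denominator: v_11(1331/4) = 3. Step 2 — apply |x|_p = p^{-v_p(x)} = 11^{-3} = 1/1331.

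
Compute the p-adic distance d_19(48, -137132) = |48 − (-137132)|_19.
d_19(48, -137132) = 1/6859

Step 1 — x − y = 48 − (-137132) = 137180. Step 2 — v_19(137180) = 3 (factor: 137180 = (19^3 · 20); the sign does not affect v_p). Step 3 — |x − y|_19 = 19^{-3} = 1/6859.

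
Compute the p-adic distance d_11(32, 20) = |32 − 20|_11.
d_11(32, 20) = 1

Step 1 — x − y = 32 − 20 = 12. Step 2 — v_11(12) = 0 (factor: 12 = (11^0 · 12); the sign does not affect v_p). Step 3 — |x − y|_11 = 11^{0} = 1.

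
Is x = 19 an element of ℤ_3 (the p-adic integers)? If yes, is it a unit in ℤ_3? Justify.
x ∈ ℤ_3^× (unit); v_3(x) = 0

ℤ_3 = {x ∈ ℚ_3 : v_3(x) ≥ 0} and ℤ_3^× = {x ∈ ℤ_3 : v_3(x) = 0}. Here v_3(19) = v_3(num) − v_3(den) = 0; compare against these criteria.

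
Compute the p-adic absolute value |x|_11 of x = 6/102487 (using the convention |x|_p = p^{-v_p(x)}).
|6/102487|_11 = 14641

Step 1 — compute v_11(x) by factoring powers of 11 out of the numerator and denominator: v_11(6/102487) = -4. Step 2 — apply |x|_p = p^{-v_p(x)} = 11^{4} = 14641.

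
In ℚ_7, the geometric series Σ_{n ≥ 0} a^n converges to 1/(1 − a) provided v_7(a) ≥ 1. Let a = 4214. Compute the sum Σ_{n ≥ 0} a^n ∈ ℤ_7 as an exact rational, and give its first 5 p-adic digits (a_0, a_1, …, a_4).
Σ a^n = 1/(1 − a) = -1/4213;  first 5 digits = (1, 0, 2, 5, 5)

v_7(a) = 2 ≥ 1, so the series converges in ℤ_7 to 1/(1 − a) = 1/(1 − 4214) = -1/4213. Expand this rational in ℤ_7: compute digits iteratively via d_i = x_i mod 7, x_{i+1} = (x_i − d_i)/7. The first 5 digits are (1, 0, 2, 5, 5).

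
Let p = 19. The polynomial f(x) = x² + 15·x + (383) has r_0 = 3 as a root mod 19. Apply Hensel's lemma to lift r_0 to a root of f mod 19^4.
r_3 = 16571 (mod 130321)

Hensel: r_{i+1} = r_i − f(r_i)·(f′(r_i))^{-1} mod 19^{i+2}, f′(x) = 2x + 15. Iterate:
  r_0 = 3 (mod 19)
  r_1 = 326 (mod 361)
  r_2 = 2853 (mod 6859)
  r_3 = 16571 (mod 130321)
Final: r = 16571 satisfies f(r) ≡ 0 mod 19^4.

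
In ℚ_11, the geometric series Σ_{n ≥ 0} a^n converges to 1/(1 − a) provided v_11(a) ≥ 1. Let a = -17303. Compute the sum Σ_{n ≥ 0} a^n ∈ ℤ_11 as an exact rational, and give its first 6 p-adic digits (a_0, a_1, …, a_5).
Σ a^n = 1/(1 − a) = 1/17304;  first 6 digits = (1, 0, 0, 9, 9, 10)

v_11(a) = 3 ≥ 1, so the series converges in ℤ_11 to 1/(1 − a) = 1/(1 − (-17303)) = 1/17304. Expand this rational in ℤ_11: compute digits iteratively via d_i = x_i mod 11, x_{i+1} = (x_i − d_i)/11. The first 6 digits are (1, 0, 0, 9, 9, 10).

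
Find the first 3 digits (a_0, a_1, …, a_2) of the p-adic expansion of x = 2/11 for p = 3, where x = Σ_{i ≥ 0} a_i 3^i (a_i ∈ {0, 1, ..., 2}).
(a_0, …, a_2) = (1, 0, 1)

v_3(2/11) = 0 (numerator and denominator both coprime to 3), so x ∈ ℤ_3^×. Compute digits iteratively via a_i = x_i mod 3, x_{i+1} = (x_i − a_i)/3, with x_0 = x:
  x_0 = 2/11;  a_0 = 1;  x_1 = (x_0 − 1)/3 = -3/11
  x_1 = -3/11;  a_1 = 0;  x_2 = (x_1 − 0)/3 = -1/11
  x_2 = -1/11;  a_2 = 1;  x_3 = (x_2 − 1)/3 = -4/11
Digits: (1, 0, 1).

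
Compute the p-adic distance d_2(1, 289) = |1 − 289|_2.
d_2(1, 289) = 1/32

Step 1 — x − y = 1 − 289 = -288. Step 2 — v_2(-288) = 5 (factor: -288 = −(2^5 · 9); the sign does not affect v_p). Step 3 — |x − y|_2 = 2^{-5} = 1/32.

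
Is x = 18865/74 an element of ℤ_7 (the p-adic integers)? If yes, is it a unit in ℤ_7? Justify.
x ∈ ℤ_7 but not a unit; v_7(x) = 3 > 0

ℤ_7 = {x ∈ ℚ_7 : v_7(x) ≥ 0} and ℤ_7^× = {x ∈ ℤ_7 : v_7(x) = 0}. Here v_7(18865/74) = v_7(num) − v_7(den) = 3; compare against these criteria.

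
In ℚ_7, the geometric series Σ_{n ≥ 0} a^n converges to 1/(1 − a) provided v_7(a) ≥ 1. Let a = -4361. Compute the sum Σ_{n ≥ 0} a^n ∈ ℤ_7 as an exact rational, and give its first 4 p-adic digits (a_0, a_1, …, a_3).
Σ a^n = 1/(1 − a) = 1/4362;  first 4 digits = (1, 0, 2, 1)

v_7(a) = 2 ≥ 1, so the series converges in ℤ_7 to 1/(1 − a) = 1/(1 − (-4361)) = 1/4362. Expand this rational in ℤ_7: compute digits iteratively via d_i = x_i mod 7, x_{i+1} = (x_i − d_i)/7. The first 4 digits are (1, 0, 2, 1).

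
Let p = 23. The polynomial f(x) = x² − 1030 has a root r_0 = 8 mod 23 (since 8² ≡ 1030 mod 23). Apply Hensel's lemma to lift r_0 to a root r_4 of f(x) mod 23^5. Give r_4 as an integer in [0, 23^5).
r_4 = 3540996 (mod 6436343)

Hensel's recurrence: r_{i+1} = r_i − f(r_i)·(f′(r_i))^{-1} mod 23^{i+2}, with f′(x) = 2x. Iterate:
  r_0 = 8 (mod 23)
  r_1 = 399 (mod 529)
  r_2 = 399 (mod 12167)
  r_3 = 182904 (mod 279841)
  r_4 = 3540996 (mod 6436343)
Final: r_4 = 3540996, and one checks f(r_4) ≡ 0 mod 23^5.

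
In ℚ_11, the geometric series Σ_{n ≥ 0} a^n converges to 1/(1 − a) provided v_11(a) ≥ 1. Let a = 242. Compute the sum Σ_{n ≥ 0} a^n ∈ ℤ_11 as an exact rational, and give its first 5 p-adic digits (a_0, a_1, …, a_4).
Σ a^n = 1/(1 − a) = -1/241;  first 5 digits = (1, 0, 2, 0, 4)

v_11(a) = 2 ≥ 1, so the series converges in ℤ_11 to 1/(1 − a) = 1/(1 − 242) = -1/241. Expand this rational in ℤ_11: compute digits iteratively via d_i = x_i mod 11, x_{i+1} = (x_i − d_i)/11. The first 5 digits are (1, 0, 2, 0, 4).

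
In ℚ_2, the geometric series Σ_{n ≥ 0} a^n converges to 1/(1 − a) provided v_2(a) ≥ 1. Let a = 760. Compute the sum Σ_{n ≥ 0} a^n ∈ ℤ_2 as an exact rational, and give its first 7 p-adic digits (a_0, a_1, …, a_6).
Σ a^n = 1/(1 − a) = -1/759;  first 7 digits = (1, 0, 0, 1, 1, 1, 0)

v_2(a) = 3 ≥ 1, so the series converges in ℤ_2 to 1/(1 − a) = 1/(1 − 760) = -1/759. Expand this rational in ℤ_2: compute digits iteratively via d_i = x_i mod 2, x_{i+1} = (x_i − d_i)/2. The first 7 digits are (1, 0, 0, 1, 1, 1, 0).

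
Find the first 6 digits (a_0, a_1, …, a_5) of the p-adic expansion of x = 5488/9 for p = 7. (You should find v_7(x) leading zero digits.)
(a_0, …, a_5) = (0, 0, 0, 1, 4, 1)

v_7(5488/9) = 3, so a_0 = ... = a_2 = 0. Factor out: x = 7^3 · u with u = 16/9 a unit in ℤ_7. Expand u iteratively via a_{v+i} = u_i mod 7, u_{i+1} = (u_i − a_{v+i})/7:
  u_0 = 16/9;  a_3 = 1;  u_1 = (u_0 − 1)/7 = 1/9
  u_1 = 1/9;  a_4 = 4;  u_2 = (u_1 − 4)/7 = -5/9
  u_2 = -5/9;  a_5 = 1;  u_3 = (u_2 − 1)/7 = -2/9
Digits: (0, 0, 0, 1, 4, 1).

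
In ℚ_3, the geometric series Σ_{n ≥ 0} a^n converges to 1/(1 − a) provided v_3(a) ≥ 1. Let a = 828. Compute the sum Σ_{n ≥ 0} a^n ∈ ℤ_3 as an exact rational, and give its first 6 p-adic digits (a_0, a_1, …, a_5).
Σ a^n = 1/(1 − a) = -1/827;  first 6 digits = (1, 0, 2, 0, 2, 1)

v_3(a) = 2 ≥ 1, so the series converges in ℤ_3 to 1/(1 − a) = 1/(1 − 828) = -1/827. Expand this rational in ℤ_3: compute digits iteratively via d_i = x_i mod 3, x_{i+1} = (x_i − d_i)/3. The first 6 digits are (1, 0, 2, 0, 2, 1).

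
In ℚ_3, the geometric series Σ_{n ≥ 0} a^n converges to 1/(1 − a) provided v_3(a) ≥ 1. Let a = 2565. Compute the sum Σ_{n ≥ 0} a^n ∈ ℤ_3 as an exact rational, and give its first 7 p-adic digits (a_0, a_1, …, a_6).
Σ a^n = 1/(1 − a) = -1/2564;  first 7 digits = (1, 0, 0, 2, 1, 1, 1)

v_3(a) = 3 ≥ 1, so the series converges in ℤ_3 to 1/(1 − a) = 1/(1 − 2565) = -1/2564. Expand this rational in ℤ_3: compute digits iteratively via d_i = x_i mod 3, x_{i+1} = (x_i − d_i)/3. The first 7 digits are (1, 0, 0, 2, 1, 1, 1).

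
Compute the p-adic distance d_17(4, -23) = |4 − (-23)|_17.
d_17(4, -23) = 1

Step 1 — x − y = 4 − (-23) = 27. Step 2 — v_17(27) = 0 (factor: 27 = (17^0 · 27); the sign does not affect v_p). Step 3 — |x − y|_17 = 17^{0} = 1.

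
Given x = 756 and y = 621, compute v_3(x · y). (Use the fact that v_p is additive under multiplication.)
v_3(469476) = 6

v_p(x) = 3 (factor: 756 = 3^3 · 28); v_p(y) = 3 (factor: 621 = 3^3 · 23). Additivity: v_p(xy) = v_p(x) + v_p(y) = 3 + 3 = 6. (Direct check: xy = 469476 = 3^6 · (644).)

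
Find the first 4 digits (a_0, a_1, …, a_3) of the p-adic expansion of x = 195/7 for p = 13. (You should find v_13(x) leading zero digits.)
(a_0, …, a_3) = (0, 4, 11, 1)

v_13(195/7) = 1, so a_0 = ... = a_0 = 0. Factor out: x = 13^1 · u with u = 15/7 a unit in ℤ_13. Expand u iteratively via a_{v+i} = u_i mod 13, u_{i+1} = (u_i − a_{v+i})/13:
  u_0 = 15/7;  a_1 = 4;  u_1 = (u_0 − 4)/13 = -1/7
  u_1 = -1/7;  a_2 = 11;  u_2 = (u_1 − 11)/13 = -6/7
  u_2 = -6/7;  a_3 = 1;  u_3 = (u_2 − 1)/13 = -1/7
Digits: (0, 4, 11, 1).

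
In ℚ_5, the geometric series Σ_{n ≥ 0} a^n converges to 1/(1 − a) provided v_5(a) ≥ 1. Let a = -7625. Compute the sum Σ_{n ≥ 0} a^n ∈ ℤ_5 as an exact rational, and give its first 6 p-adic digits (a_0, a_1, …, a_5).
Σ a^n = 1/(1 − a) = 1/7626;  first 6 digits = (1, 0, 0, 4, 2, 2)

v_5(a) = 3 ≥ 1, so the series converges in ℤ_5 to 1/(1 − a) = 1/(1 − (-7625)) = 1/7626. Expand this rational in ℤ_5: compute digits iteratively via d_i = x_i mod 5, x_{i+1} = (x_i − d_i)/5. The first 6 digits are (1, 0, 0, 4, 2, 2).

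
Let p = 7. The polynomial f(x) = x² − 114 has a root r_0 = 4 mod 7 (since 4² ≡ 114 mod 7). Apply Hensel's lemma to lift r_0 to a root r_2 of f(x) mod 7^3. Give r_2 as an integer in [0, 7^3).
r_2 = 102 (mod 343)

Hensel's recurrence: r_{i+1} = r_i − f(r_i)·(f′(r_i))^{-1} mod 7^{i+2}, with f′(x) = 2x. Iterate:
  r_0 = 4 (mod 7)
  r_1 = 4 (mod 49)
  r_2 = 102 (mod 343)
Final: r_2 = 102, and one checks f(r_2) ≡ 0 mod 7^3.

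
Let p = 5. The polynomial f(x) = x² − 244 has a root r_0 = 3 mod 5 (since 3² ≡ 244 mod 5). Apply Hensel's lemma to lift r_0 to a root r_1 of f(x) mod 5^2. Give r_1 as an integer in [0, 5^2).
r_1 = 13 (mod 25)

Hensel's recurrence: r_{i+1} = r_i − f(r_i)·(f′(r_i))^{-1} mod 5^{i+2}, with f′(x) = 2x. Iterate:
  r_0 = 3 (mod 5)
  r_1 = 13 (mod 25)
Final: r_1 = 13, and one checks f(r_1) ≡ 0 mod 5^2.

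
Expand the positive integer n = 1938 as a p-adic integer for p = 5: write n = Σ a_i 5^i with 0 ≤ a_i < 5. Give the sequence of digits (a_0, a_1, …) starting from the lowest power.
(a_0, a_1, …) = (3, 2, 2, 0, 3)

Repeated division by 5 gives the digits low-to-high: 1938 = 3 + 2·5^1 + 2·5^2 + 3·5^4. Digit sequence: (3, 2, 2, 0, 3).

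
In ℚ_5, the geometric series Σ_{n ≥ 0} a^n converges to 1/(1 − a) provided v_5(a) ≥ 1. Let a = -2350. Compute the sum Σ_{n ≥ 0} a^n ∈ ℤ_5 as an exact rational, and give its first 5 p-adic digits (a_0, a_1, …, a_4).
Σ a^n = 1/(1 − a) = 1/2351;  first 5 digits = (1, 0, 1, 1, 2)

v_5(a) = 2 ≥ 1, so the series converges in ℤ_5 to 1/(1 − a) = 1/(1 − (-2350)) = 1/2351. Expand this rational in ℤ_5: compute digits iteratively via d_i = x_i mod 5, x_{i+1} = (x_i − d_i)/5. The first 5 digits are (1, 0, 1, 1, 2).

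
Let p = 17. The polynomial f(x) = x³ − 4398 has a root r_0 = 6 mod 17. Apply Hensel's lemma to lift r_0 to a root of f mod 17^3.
r_2 = 414 (mod 4913)

Hensel: r_{i+1} = r_i − f(r_i)/f′(r_i) mod 17^{i+2}, where f′(x) = 3x². Iterate:
  r_0 = 6 (mod 17)
  r_1 = 125 (mod 289)
  r_2 = 414 (mod 4913)
Final: r = 414 with f(r) ≡ 0 mod 17^3.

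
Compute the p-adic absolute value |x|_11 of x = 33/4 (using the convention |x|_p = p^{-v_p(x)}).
|33/4|_11 = 1/11

Step 1 — compute v_11(x) by factoring powers of 11 out of the numerator and denominator: v_11(33/4) = 1. Step 2 — apply |x|_p = p^{-v_p(x)} = 11^{-1} = 1/11.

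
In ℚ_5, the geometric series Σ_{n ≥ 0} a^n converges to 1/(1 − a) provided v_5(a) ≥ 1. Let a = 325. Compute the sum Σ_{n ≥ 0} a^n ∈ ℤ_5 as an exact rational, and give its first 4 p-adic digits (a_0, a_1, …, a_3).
Σ a^n = 1/(1 − a) = -1/324;  first 4 digits = (1, 0, 3, 2)

v_5(a) = 2 ≥ 1, so the series converges in ℤ_5 to 1/(1 − a) = 1/(1 − 325) = -1/324. Expand this rational in ℤ_5: compute digits iteratively via d_i = x_i mod 5, x_{i+1} = (x_i − d_i)/5. The first 4 digits are (1, 0, 3, 2).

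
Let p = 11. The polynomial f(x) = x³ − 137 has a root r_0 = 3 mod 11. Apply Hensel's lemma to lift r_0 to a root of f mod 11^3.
r_2 = 388 (mod 1331)

Hensel: r_{i+1} = r_i − f(r_i)/f′(r_i) mod 11^{i+2}, where f′(x) = 3x². Iterate:
  r_0 = 3 (mod 11)
  r_1 = 25 (mod 121)
  r_2 = 388 (mod 1331)
Final: r = 388 with f(r) ≡ 0 mod 11^3.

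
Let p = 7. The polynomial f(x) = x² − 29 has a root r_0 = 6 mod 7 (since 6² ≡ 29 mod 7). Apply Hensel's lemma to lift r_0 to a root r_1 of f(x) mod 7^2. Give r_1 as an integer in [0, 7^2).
r_1 = 34 (mod 49)

Hensel's recurrence: r_{i+1} = r_i − f(r_i)·(f′(r_i))^{-1} mod 7^{i+2}, with f′(x) = 2x. Iterate:
  r_0 = 6 (mod 7)
  r_1 = 34 (mod 49)
Final: r_1 = 34, and one checks f(r_1) ≡ 0 mod 7^2.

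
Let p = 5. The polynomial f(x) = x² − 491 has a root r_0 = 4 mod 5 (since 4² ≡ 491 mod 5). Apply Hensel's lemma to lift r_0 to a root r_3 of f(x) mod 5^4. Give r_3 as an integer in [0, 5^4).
r_3 = 454 (mod 625)

Hensel's recurrence: r_{i+1} = r_i − f(r_i)·(f′(r_i))^{-1} mod 5^{i+2}, with f′(x) = 2x. Iterate:
  r_0 = 4 (mod 5)
  r_1 = 4 (mod 25)
  r_2 = 79 (mod 125)
  r_3 = 454 (mod 625)
Final: r_3 = 454, and one checks f(r_3) ≡ 0 mod 5^4.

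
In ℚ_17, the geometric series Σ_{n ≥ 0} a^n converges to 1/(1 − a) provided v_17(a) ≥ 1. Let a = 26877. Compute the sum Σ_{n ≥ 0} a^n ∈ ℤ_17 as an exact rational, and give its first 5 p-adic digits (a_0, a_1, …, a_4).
Σ a^n = 1/(1 − a) = -1/26876;  first 5 digits = (1, 0, 8, 5, 13)

v_17(a) = 2 ≥ 1, so the series converges in ℤ_17 to 1/(1 − a) = 1/(1 − 26877) = -1/26876. Expand this rational in ℤ_17: compute digits iteratively via d_i = x_i mod 17, x_{i+1} = (x_i − d_i)/17. The first 5 digits are (1, 0, 8, 5, 13).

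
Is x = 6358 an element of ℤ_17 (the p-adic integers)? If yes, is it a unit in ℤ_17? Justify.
x ∈ ℤ_17 but not a unit; v_17(x) = 2 > 0

ℤ_17 = {x ∈ ℚ_17 : v_17(x) ≥ 0} and ℤ_17^× = {x ∈ ℤ_17 : v_17(x) = 0}. Here v_17(6358) = v_17(num) − v_17(den) = 2; compare against these criteria.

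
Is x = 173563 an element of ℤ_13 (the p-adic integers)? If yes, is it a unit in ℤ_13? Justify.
x ∈ ℤ_13 but not a unit; v_13(x) = 3 > 0

ℤ_13 = {x ∈ ℚ_13 : v_13(x) ≥ 0} and ℤ_13^× = {x ∈ ℤ_13 : v_13(x) = 0}. Here v_13(173563) = v_13(num) − v_13(den) = 3; compare against these criteria.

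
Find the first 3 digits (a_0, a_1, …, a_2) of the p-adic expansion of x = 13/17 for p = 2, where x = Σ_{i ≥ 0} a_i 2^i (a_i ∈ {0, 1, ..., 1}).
(a_0, …, a_2) = (1, 0, 1)

v_2(13/17) = 0 (numerator and denominator both coprime to 2), so x ∈ ℤ_2^×. Compute digits iteratively via a_i = x_i mod 2, x_{i+1} = (x_i − a_i)/2, with x_0 = x:
  x_0 = 13/17;  a_0 = 1;  x_1 = (x_0 − 1)/2 = -2/17
  x_1 = -2/17;  a_1 = 0;  x_2 = (x_1 − 0)/2 = -1/17
  x_2 = -1/17;  a_2 = 1;  x_3 = (x_2 − 1)/2 = -9/17
Digits: (1, 0, 1).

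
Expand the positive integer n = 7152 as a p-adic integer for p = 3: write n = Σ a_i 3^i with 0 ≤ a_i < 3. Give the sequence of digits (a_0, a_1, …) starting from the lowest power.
(a_0, a_1, …) = (0, 2, 2, 0, 1, 2, 0, 0, 1)

Repeated division by 3 gives the digits low-to-high: 7152 = 2·3^1 + 2·3^2 + 1·3^4 + 2·3^5 + 1·3^8. Digit sequence: (0, 2, 2, 0, 1, 2, 0, 0, 1).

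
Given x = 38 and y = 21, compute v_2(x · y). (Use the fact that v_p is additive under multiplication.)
v_2(798) = 1

v_p(x) = 1 (factor: 38 = 2^1 · 19); v_p(y) = 0 (factor: 21 = 2^0 · 21). Additivity: v_p(xy) = v_p(x) + v_p(y) = 1 + 0 = 1. (Direct check: xy = 798 = 2^1 · (399).)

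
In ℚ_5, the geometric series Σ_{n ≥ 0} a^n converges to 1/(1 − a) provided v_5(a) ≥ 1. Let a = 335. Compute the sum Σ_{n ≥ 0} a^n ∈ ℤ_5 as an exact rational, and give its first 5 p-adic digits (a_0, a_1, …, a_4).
Σ a^n = 1/(1 − a) = -1/334;  first 5 digits = (1, 2, 2, 3, 3)

v_5(a) = 1 ≥ 1, so the series converges in ℤ_5 to 1/(1 − a) = 1/(1 − 335) = -1/334. Expand this rational in ℤ_5: compute digits iteratively via d_i = x_i mod 5, x_{i+1} = (x_i − d_i)/5. The first 5 digits are (1, 2, 2, 3, 3).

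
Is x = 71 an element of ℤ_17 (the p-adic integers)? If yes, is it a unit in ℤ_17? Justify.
x ∈ ℤ_17^× (unit); v_17(x) = 0

ℤ_17 = {x ∈ ℚ_17 : v_17(x) ≥ 0} and ℤ_17^× = {x ∈ ℤ_17 : v_17(x) = 0}. Here v_17(71) = v_17(num) − v_17(den) = 0; compare against these criteria.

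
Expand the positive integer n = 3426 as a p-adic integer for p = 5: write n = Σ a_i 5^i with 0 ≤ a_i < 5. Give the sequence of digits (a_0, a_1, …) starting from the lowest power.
(a_0, a_1, …) = (1, 0, 2, 2, 0, 1)

Repeated division by 5 gives the digits low-to-high: 3426 = 1 + 2·5^2 + 2·5^3 + 1·5^5. Digit sequence: (1, 0, 2, 2, 0, 1).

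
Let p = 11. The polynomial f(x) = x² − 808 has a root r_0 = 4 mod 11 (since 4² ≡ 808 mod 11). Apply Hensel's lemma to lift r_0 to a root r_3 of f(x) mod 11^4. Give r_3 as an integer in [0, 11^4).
r_3 = 11356 (mod 14641)

Hensel's recurrence: r_{i+1} = r_i − f(r_i)·(f′(r_i))^{-1} mod 11^{i+2}, with f′(x) = 2x. Iterate:
  r_0 = 4 (mod 11)
  r_1 = 103 (mod 121)
  r_2 = 708 (mod 1331)
  r_3 = 11356 (mod 14641)
Final: r_3 = 11356, and one checks f(r_3) ≡ 0 mod 11^4.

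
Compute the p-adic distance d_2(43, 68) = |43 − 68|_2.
d_2(43, 68) = 1

Step 1 — x − y = 43 − 68 = -25. Step 2 — v_2(-25) = 0 (factor: -25 = −(2^0 · 25); the sign does not affect v_p). Step 3 — |x − y|_2 = 2^{0} = 1.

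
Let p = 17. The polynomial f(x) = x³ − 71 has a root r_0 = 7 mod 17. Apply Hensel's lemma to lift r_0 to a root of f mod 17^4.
r_3 = 53710 (mod 83521)

Hensel: r_{i+1} = r_i − f(r_i)/f′(r_i) mod 17^{i+2}, where f′(x) = 3x². Iterate:
  r_0 = 7 (mod 17)
  r_1 = 245 (mod 289)
  r_2 = 4580 (mod 4913)
  r_3 = 53710 (mod 83521)
Final: r = 53710 with f(r) ≡ 0 mod 17^4.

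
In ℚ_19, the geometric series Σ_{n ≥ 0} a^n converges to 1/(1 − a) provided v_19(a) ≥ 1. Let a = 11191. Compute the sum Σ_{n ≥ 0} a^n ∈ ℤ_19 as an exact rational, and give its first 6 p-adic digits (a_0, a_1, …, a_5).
Σ a^n = 1/(1 − a) = -1/11190;  first 6 digits = (1, 0, 12, 1, 11, 12)

v_19(a) = 2 ≥ 1, so the series converges in ℤ_19 to 1/(1 − a) = 1/(1 − 11191) = -1/11190. Expand this rational in ℤ_19: compute digits iteratively via d_i = x_i mod 19, x_{i+1} = (x_i − d_i)/19. The first 6 digits are (1, 0, 12, 1, 11, 12).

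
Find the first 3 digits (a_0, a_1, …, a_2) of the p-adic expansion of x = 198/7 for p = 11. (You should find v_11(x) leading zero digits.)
(a_0, …, a_2) = (0, 1, 8)

v_11(198/7) = 1, so a_0 = ... = a_0 = 0. Factor out: x = 11^1 · u with u = 18/7 a unit in ℤ_11. Expand u iteratively via a_{v+i} = u_i mod 11, u_{i+1} = (u_i − a_{v+i})/11:
  u_0 = 18/7;  a_1 = 1;  u_1 = (u_0 − 1)/11 = 1/7
  u_1 = 1/7;  a_2 = 8;  u_2 = (u_1 − 8)/11 = -5/7
Digits: (0, 1, 8).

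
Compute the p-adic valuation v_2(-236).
v_2(-236) = 2

v_2(n) is the largest exponent k such that 2^k divides n. Factor out: -236 = -2^2 · 59. (Sign doesn't affect v_p.) So v_2(-236) = 2.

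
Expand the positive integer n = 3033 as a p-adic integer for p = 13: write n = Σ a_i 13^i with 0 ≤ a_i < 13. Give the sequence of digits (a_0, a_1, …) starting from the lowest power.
(a_0, a_1, …) = (4, 12, 4, 1)

Repeated division by 13 gives the digits low-to-high: 3033 = 4 + 12·13^1 + 4·13^2 + 1·13^3. Digit sequence: (4, 12, 4, 1).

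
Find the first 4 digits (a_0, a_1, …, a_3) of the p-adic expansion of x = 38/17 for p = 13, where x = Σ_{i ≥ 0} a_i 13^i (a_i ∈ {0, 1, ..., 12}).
(a_0, …, a_3) = (3, 3, 12, 9)

v_13(38/17) = 0 (numerator and denominator both coprime to 13), so x ∈ ℤ_13^×. Compute digits iteratively via a_i = x_i mod 13, x_{i+1} = (x_i − a_i)/13, with x_0 = x:
  x_0 = 38/17;  a_0 = 3;  x_1 = (x_0 − 3)/13 = -1/17
  x_1 = -1/17;  a_1 = 3;  x_2 = (x_1 − 3)/13 = -4/17
  x_2 = -4/17;  a_2 = 12;  x_3 = (x_2 − 12)/13 = -16/17
  x_3 = -16/17;  a_3 = 9;  x_4 = (x_3 − 9)/13 = -13/17
Digits: (3, 3, 12, 9).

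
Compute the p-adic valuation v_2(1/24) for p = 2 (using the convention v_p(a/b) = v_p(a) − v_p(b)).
v_2(1/24) = -3

Factor powers of 2 from the numerator and denominator of the reduced fraction: 1 = 2^0 · 1 and 24 = 2^3 · 3. Apply v_p(a/b) = v_p(a) − v_p(b): v_2(1/24) = 0 − 3 = -3.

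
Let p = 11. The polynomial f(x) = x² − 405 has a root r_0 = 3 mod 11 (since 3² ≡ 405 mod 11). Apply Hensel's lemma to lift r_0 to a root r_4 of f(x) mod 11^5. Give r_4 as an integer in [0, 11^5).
r_4 = 59238 (mod 161051)

Hensel's recurrence: r_{i+1} = r_i − f(r_i)·(f′(r_i))^{-1} mod 11^{i+2}, with f′(x) = 2x. Iterate:
  r_0 = 3 (mod 11)
  r_1 = 69 (mod 121)
  r_2 = 674 (mod 1331)
  r_3 = 674 (mod 14641)
  r_4 = 59238 (mod 161051)
Final: r_4 = 59238, and one checks f(r_4) ≡ 0 mod 11^5.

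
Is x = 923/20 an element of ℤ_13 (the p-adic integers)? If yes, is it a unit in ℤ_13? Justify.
x ∈ ℤ_13 but not a unit; v_13(x) = 1 > 0

ℤ_13 = {x ∈ ℚ_13 : v_13(x) ≥ 0} and ℤ_13^× = {x ∈ ℤ_13 : v_13(x) = 0}. Here v_13(923/20) = v_13(num) − v_13(den) = 1; compare against these criteria.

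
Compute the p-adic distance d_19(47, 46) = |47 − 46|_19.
d_19(47, 46) = 1

Step 1 — x − y = 47 − 46 = 1. Step 2 — v_19(1) = 0 (factor: 1 = (19^0 · 1); the sign does not affect v_p). Step 3 — |x − y|_19 = 19^{0} = 1.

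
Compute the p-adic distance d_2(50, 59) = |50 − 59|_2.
d_2(50, 59) = 1

Step 1 — x − y = 50 − 59 = -9. Step 2 — v_2(-9) = 0 (factor: -9 = −(2^0 · 9); the sign does not affect v_p). Step 3 — |x − y|_2 = 2^{0} = 1.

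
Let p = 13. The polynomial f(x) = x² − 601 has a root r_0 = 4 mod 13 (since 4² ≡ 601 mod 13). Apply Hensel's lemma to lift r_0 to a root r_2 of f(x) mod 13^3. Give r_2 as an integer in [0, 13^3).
r_2 = 563 (mod 2197)

Hensel's recurrence: r_{i+1} = r_i − f(r_i)·(f′(r_i))^{-1} mod 13^{i+2}, with f′(x) = 2x. Iterate:
  r_0 = 4 (mod 13)
  r_1 = 56 (mod 169)
  r_2 = 563 (mod 2197)
Final: r_2 = 563, and one checks f(r_2) ≡ 0 mod 13^3.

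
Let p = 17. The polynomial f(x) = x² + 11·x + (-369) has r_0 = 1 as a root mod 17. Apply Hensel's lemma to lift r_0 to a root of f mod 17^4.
r_3 = 15879 (mod 83521)

Hensel: r_{i+1} = r_i − f(r_i)·(f′(r_i))^{-1} mod 17^{i+2}, f′(x) = 2x + 11. Iterate:
  r_0 = 1 (mod 17)
  r_1 = 273 (mod 289)
  r_2 = 1140 (mod 4913)
  r_3 = 15879 (mod 83521)
Final: r = 15879 satisfies f(r) ≡ 0 mod 17^4.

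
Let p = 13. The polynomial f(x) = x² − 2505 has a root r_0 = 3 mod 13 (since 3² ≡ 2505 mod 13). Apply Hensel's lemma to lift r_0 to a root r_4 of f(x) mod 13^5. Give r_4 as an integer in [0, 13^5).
r_4 = 102664 (mod 371293)

Hensel's recurrence: r_{i+1} = r_i − f(r_i)·(f′(r_i))^{-1} mod 13^{i+2}, with f′(x) = 2x. Iterate:
  r_0 = 3 (mod 13)
  r_1 = 81 (mod 169)
  r_2 = 1602 (mod 2197)
  r_3 = 16981 (mod 28561)
  r_4 = 102664 (mod 371293)
Final: r_4 = 102664, and one checks f(r_4) ≡ 0 mod 13^5.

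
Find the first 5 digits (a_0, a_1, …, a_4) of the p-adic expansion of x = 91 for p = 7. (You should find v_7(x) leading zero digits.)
(a_0, …, a_4) = (0, 6, 1, 0, 0)

v_7(91) = 1, so a_0 = ... = a_0 = 0. Factor out: x = 7^1 · u with u = 13 a unit in ℤ_7. Expand u iteratively via a_{v+i} = u_i mod 7, u_{i+1} = (u_i − a_{v+i})/7:
  u_0 = 13;  a_1 = 6;  u_1 = (u_0 − 6)/7 = 1
  u_1 = 1;  a_2 = 1;  u_2 = (u_1 − 1)/7 = 0
  u_2 = 0;  a_3 = 0;  u_3 = (u_2 − 0)/7 = 0
  u_3 = 0;  a_4 = 0;  u_4 = (u_3 − 0)/7 = 0
Digits: (0, 6, 1, 0, 0).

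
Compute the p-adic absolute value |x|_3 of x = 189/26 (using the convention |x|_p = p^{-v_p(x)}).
|189/26|_3 = 1/27

Step 1 — compute v_3(x) by factoring powers of 3 out of the numerator and denominator: v_3(189/26) = 3. Step 2 — apply |x|_p = p^{-v_p(x)} = 3^{-3} = 1/27.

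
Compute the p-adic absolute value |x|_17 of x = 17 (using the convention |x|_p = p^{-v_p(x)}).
|17|_17 = 1/17

Step 1 — compute v_17(x) by factoring powers of 17 out of the numerator and denominator: v_17(17) = 1. Step 2 — apply |x|_p = p^{-v_p(x)} = 17^{-1} = 1/17.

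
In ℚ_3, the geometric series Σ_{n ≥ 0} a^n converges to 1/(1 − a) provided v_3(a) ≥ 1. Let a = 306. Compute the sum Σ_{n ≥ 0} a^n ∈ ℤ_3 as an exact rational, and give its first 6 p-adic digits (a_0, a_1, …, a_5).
Σ a^n = 1/(1 − a) = -1/305;  first 6 digits = (1, 0, 1, 2, 1, 2)

v_3(a) = 2 ≥ 1, so the series converges in ℤ_3 to 1/(1 − a) = 1/(1 − 306) = -1/305. Expand this rational in ℤ_3: compute digits iteratively via d_i = x_i mod 3, x_{i+1} = (x_i − d_i)/3. The first 6 digits are (1, 0, 1, 2, 1, 2).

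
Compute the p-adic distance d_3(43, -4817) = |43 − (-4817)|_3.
d_3(43, -4817) = 1/243

Step 1 — x − y = 43 − (-4817) = 4860. Step 2 — v_3(4860) = 5 (factor: 4860 = (3^5 · 20); the sign does not affect v_p). Step 3 — |x − y|_3 = 3^{-5} = 1/243.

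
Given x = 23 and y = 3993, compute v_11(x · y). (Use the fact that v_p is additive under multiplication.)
v_11(91839) = 3

v_p(x) = 0 (factor: 23 = 11^0 · 23); v_p(y) = 3 (factor: 3993 = 11^3 · 3). Additivity: v_p(xy) = v_p(x) + v_p(y) = 0 + 3 = 3. (Direct check: xy = 91839 = 11^3 · (69).)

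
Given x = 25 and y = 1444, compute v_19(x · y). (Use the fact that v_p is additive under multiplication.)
v_19(36100) = 2

v_p(x) = 0 (factor: 25 = 19^0 · 25); v_p(y) = 2 (factor: 1444 = 19^2 · 4). Additivity: v_p(xy) = v_p(x) + v_p(y) = 0 + 2 = 2. (Direct check: xy = 36100 = 19^2 · (100).)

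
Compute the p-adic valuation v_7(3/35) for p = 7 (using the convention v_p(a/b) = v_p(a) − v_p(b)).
v_7(3/35) = -1

Factor powers of 7 from the numerator and denominator of the reduced fraction: 3 = 7^0 · 3 and 35 = 7^1 · 5. Apply v_p(a/b) = v_p(a) − v_p(b): v_7(3/35) = 0 − 1 = -1.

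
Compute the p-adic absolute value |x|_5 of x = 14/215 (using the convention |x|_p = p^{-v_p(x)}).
|14/215|_5 = 5

Step 1 — compute v_5(x) by factoring powers of 5 out of the numerator and denominator: v_5(14/215) = -1. Step 2 — apply |x|_p = p^{-v_p(x)} = 5^{1} = 5.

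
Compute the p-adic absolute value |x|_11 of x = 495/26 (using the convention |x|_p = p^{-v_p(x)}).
|495/26|_11 = 1/11

Step 1 — compute v_11(x) by factoring powers of 11 out of the numerator and denominator: v_11(495/26) = 1. Step 2 — apply |x|_p = p^{-v_p(x)} = 11^{-1} = 1/11.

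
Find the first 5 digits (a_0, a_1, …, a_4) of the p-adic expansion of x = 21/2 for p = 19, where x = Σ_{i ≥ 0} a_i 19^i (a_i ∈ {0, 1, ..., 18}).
(a_0, …, a_4) = (1, 10, 9, 9, 9)

v_19(21/2) = 0 (numerator and denominator both coprime to 19), so x ∈ ℤ_19^×. Compute digits iteratively via a_i = x_i mod 19, x_{i+1} = (x_i − a_i)/19, with x_0 = x:
  x_0 = 21/2;  a_0 = 1;  x_1 = (x_0 − 1)/19 = 1/2
  x_1 = 1/2;  a_1 = 10;  x_2 = (x_1 − 10)/19 = -1/2
  x_2 = -1/2;  a_2 = 9;  x_3 = (x_2 − 9)/19 = -1/2
  x_3 = -1/2;  a_3 = 9;  x_4 = (x_3 − 9)/19 = -1/2
  x_4 = -1/2;  a_4 = 9;  x_5 = (x_4 − 9)/19 = -1/2
Digits: (1, 10, 9, 9, 9).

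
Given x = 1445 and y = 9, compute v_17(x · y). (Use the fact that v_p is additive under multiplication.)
v_17(13005) = 2

v_p(x) = 2 (factor: 1445 = 17^2 · 5); v_p(y) = 0 (factor: 9 = 17^0 · 9). Additivity: v_p(xy) = v_p(x) + v_p(y) = 2 + 0 = 2. (Direct check: xy = 13005 = 17^2 · (45).)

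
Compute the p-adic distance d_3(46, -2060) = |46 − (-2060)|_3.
d_3(46, -2060) = 1/81

Step 1 — x − y = 46 − (-2060) = 2106. Step 2 — v_3(2106) = 4 (factor: 2106 = (3^4 · 26); the sign does not affect v_p). Step 3 — |x − y|_3 = 3^{-4} = 1/81.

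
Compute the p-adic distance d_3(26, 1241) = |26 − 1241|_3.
d_3(26, 1241) = 1/243

Step 1 — x − y = 26 − 1241 = -1215. Step 2 — v_3(-1215) = 5 (factor: -1215 = −(3^5 · 5); the sign does not affect v_p). Step 3 — |x − y|_3 = 3^{-5} = 1/243.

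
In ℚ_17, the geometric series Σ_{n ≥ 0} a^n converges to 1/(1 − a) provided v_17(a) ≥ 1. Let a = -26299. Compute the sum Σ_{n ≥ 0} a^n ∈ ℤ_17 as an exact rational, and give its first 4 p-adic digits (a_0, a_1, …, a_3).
Σ a^n = 1/(1 − a) = 1/26300;  first 4 digits = (1, 0, 11, 11)

v_17(a) = 2 ≥ 1, so the series converges in ℤ_17 to 1/(1 − a) = 1/(1 − (-26299)) = 1/26300. Expand this rational in ℤ_17: compute digits iteratively via d_i = x_i mod 17, x_{i+1} = (x_i − d_i)/17. The first 4 digits are (1, 0, 11, 11).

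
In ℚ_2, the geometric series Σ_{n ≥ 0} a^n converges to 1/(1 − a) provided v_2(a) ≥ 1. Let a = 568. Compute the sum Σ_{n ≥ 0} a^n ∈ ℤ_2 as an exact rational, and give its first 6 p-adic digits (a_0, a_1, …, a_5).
Σ a^n = 1/(1 − a) = -1/567;  first 6 digits = (1, 0, 0, 1, 1, 1)

v_2(a) = 3 ≥ 1, so the series converges in ℤ_2 to 1/(1 − a) = 1/(1 − 568) = -1/567. Expand this rational in ℤ_2: compute digits iteratively via d_i = x_i mod 2, x_{i+1} = (x_i − d_i)/2. The first 6 digits are (1, 0, 0, 1, 1, 1).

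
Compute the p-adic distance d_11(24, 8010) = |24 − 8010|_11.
d_11(24, 8010) = 1/1331

Step 1 — x − y = 24 − 8010 = -7986. Step 2 — v_11(-7986) = 3 (factor: -7986 = −(11^3 · 6); the sign does not affect v_p). Step 3 — |x − y|_11 = 11^{-3} = 1/1331.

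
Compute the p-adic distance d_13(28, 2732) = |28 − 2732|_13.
d_13(28, 2732) = 1/169

Step 1 — x − y = 28 − 2732 = -2704. Step 2 — v_13(-2704) = 2 (factor: -2704 = −(13^2 · 16); the sign does not affect v_p). Step 3 — |x − y|_13 = 13^{-2} = 1/169.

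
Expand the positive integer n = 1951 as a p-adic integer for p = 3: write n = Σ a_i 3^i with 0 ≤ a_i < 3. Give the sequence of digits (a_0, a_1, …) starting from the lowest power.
(a_0, a_1, …) = (1, 2, 0, 0, 0, 2, 2)

Repeated division by 3 gives the digits low-to-high: 1951 = 1 + 2·3^1 + 2·3^5 + 2·3^6. Digit sequence: (1, 2, 0, 0, 0, 2, 2).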